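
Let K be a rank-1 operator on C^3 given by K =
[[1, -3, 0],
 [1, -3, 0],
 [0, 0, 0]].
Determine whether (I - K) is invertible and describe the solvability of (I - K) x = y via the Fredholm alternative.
(I - K) is invertible (det(I - K) = 3 ≠ 0), so for every y in C^3 the equation (I - K) x = y has a unique solution.

K has rank 1, so it is an outer product K = u v^T: every row of K is a multiple of one row vector. Reading off the entries, u = (1, 1, 0) and v = (1, -3, 0) (row i of K equals u_i·v^T). A rank-one matrix u v^T satisfies K u = u (v·u) and kills the (2)-dimensional subspace v^⊥, so its characteristic polynomial is lambda^2 (lambda - v·u) with v·u = tr K = -2. Hence the eigenvalues of I - K are 1 (multiplicity 2) and 1 - (-2) = 3, so det(I - K) = 3. (Direct check: I - K =
[[0, 3, 0],
 [-1, 4, 0],
 [0, 0, 1]]
has determinant 3.) The finite-dimensional Fredholm alternative says: either (I - K) is invertible, or ker(I - K) ≠ {0} and then range(I - K) = ker((I - K)^*)^⊥, with dim ker(I - K) = dim ker((I - K)^*). Since det(I - K) ≠ 0, 1 is not an eigenvalue of K and ker(I - K) = {0}, so we are in the first case: for every y there is a unique x = (I - K)^(-1) y. Explicitly, by the Sherman–Morrison formula, (I - u v^T)^(-1) = I + u v^T/(1 - v·u), i.e. (I - K)^(-1) = I + K/(3).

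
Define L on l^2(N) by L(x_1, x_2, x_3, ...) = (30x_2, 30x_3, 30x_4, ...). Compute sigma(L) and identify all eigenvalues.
sigma(L) = closed disk {z in C : |z| ≤ 30}; sigma_p(L) = open disk {z in C : |z| < 30}

Note L = 30·V where V is the unit left shift (V x)_k = x_{k+1}; so sigma(L) = 30·sigma(V) and ||L|| = 30||V||. ||L x||^2 = 900sum_{k≥2} |x_k|^2 ≤ 900||x||^2, with equality on {x : x_1 = 0}, so ||L|| = 30. For any lambda with |lambda| < 30, set r = lambda/30 (|r| < 1); the vector x = (1, r, r^2, ...) is in l^2 and satisfies L x = 30(r, r^2, ...) = lambda x, so lambda is an eigenvalue. On the boundary |lambda| = 30 the geometric series diverges, so no l^2 eigenvector exists, but these lambda lie in the approximate point spectrum. Hence sigma(L) is the closed disk of radius 30 and sigma_p(L) is the open disk.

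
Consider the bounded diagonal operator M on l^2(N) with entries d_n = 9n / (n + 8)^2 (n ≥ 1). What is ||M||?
||M|| = 9/32 (attained at n = 8)

For M diagonal, ||M|| = sup_n |d_n|. Treat f(x) = 9x / (x + 8)^2 for real x > 0. By the quotient rule, f'(x) = 9(8 - x)/(x + 8)^3, which is positive for x < 8 and negative for x > 8. So f has a unique maximum at x = 8, and since 8 is a positive integer, the supremum over n ≥ 1 is attained at n = 8: d_8 = 9·8/(8 + 8)^2 = 9·8/256 = 9/32. Hence ||M|| = 9/32.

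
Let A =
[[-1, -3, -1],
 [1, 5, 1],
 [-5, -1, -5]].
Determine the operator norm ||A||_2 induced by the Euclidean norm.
||A||_2 = sqrt((89 + sqrt(1713))/2) ≈ 8.0743 (= sqrt(largest eigenvalue of A^T A))

||A||_2 = sigma_max(A) = sqrt(lambda_max(A^T A)). Form the symmetric matrix M = A^T A =
[[27, 13, 27],
 [13, 35, 13],
 [27, 13, 27]].
Its characteristic polynomial (trace, sum of principal 2x2 minors, determinant of M give the coefficients) is
  p(λ) = det(λ I - M) = λ^3 - 89λ^2 + 1552λ.
The constant term is 0, so λ = 0 is a root. Dividing out λ leaves p(λ) = λ(λ^2 - 89λ + 1552). For λ^2 - 89λ + 1552 the discriminant is 1713. It is nonnegative but not a perfect square, so the roots are real and irrational: λ = (89 ± sqrt(1713))/2 ≈ 65.1942, 23.8058.
So the eigenvalues of A^T A are ≈ 0, 23.8058, 65.1942 (all ≥ 0, as they must be for A^T A). The largest is λ_max = (89 + sqrt(1713))/2 ≈ 65.1942, hence ||A||_2 = sqrt(λ_max) = sqrt((89 + sqrt(1713))/2) ≈ 8.0743.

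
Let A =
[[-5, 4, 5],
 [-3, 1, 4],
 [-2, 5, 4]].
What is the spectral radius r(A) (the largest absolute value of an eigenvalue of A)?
r(A) ≈ 5.0178

The eigenvalues of A are the roots of its characteristic polynomial. With M = A (coefficients from the trace, the sum of principal 2x2 minors, and det A):
  p(λ) = det(λ I - M) = λ^3 - 19λ - 31.
No integer candidate from the rational root theorem (±divisors of 31) is a root, so the roots are irrational. The cubic discriminant is Δ = 1489 > 0, so there are three distinct real roots. p(-3) = -1 and p(-2.5) = 0.875 have opposite signs, so a root lies in (-3, -2.5); Newton's method refines it to λ ≈ -2.8502. p(-2.5) = 0.875 and p(-2) = -1 have opposite signs, so a root lies in (-2.5, -2); Newton's method refines it to λ ≈ -2.1676. p(5) = -1 and p(6) = 71 have opposite signs, so a root lies in (5, 6); Newton's method refines it to λ ≈ 5.0178. Check (Vieta): the three roots sum to 0, matching tr M = 0.
Thus the eigenvalues (to 4 decimals) are -2.8502 (modulus 2.8502); -2.1676 (modulus 2.1676); 5.0178 (modulus 5.0178). The spectral radius is the largest modulus: r(A) ≈ 5.0178. (Cross-check: r(A) ≤ ||A||_2 ≈ 11.3335; equality holds whenever A is normal, though it can also hold for some non-normal A.)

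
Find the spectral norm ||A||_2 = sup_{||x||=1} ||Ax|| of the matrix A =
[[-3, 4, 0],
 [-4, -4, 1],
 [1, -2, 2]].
||A||_2 ≈ 6.198 (= sqrt(largest eigenvalue of A^T A))

||A||_2 = sigma_max(A) = sqrt(lambda_max(A^T A)). Form the symmetric matrix M = A^T A =
[[26, 2, -2],
 [2, 36, -8],
 [-2, -8, 5]].
Its characteristic polynomial (trace, sum of principal 2x2 minors, determinant of M give the coefficients) is
  p(λ) = det(λ I - M) = λ^3 - 67λ^2 + 1174λ - 2916.
No integer candidate from the rational root theorem (±divisors of 2916) is a root, so the roots are irrational. The cubic discriminant is Δ = 105615828 > 0, so there are three distinct real roots. p(2) = -828 and p(3) = 30 have opposite signs, so a root lies in (2, 3); Newton's method refines it to λ ≈ 2.9626. p(25) = 184 and p(26) = -108 have opposite signs, so a root lies in (25, 26); Newton's method refines it to λ ≈ 25.6224. p(38) = -180 and p(39) = 282 have opposite signs, so a root lies in (38, 39); Newton's method refines it to λ ≈ 38.4151. Check (Vieta): the three roots sum to 67, matching tr M = 67.
So the eigenvalues of A^T A are ≈ 2.9626, 25.6224, 38.4151 (all ≥ 0, as they must be for A^T A). The largest is λ_max ≈ 38.4151, hence ||A||_2 = sqrt(λ_max) ≈ 6.198.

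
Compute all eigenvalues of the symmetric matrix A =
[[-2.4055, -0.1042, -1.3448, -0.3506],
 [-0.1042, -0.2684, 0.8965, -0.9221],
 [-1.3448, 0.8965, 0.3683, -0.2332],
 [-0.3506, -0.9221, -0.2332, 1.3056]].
sigma(A) ≈ {-3, -1, 1, 2}

A is real symmetric, so its spectrum consists of real eigenvalues. Expanding the characteristic polynomial of the displayed matrix gives
  det(λ I - A) = p(λ) = λ^4 + (1)λ^3 + (-7)λ^2 + (-1)λ + (6).
Solving p(λ) = 0 yields eigenvalues ≈ -3, -1, 1, 2. (A is shown rounded to 4 decimals, so these recover the underlying integer eigenvalues to within that precision.)
Verification: the trace of A = -1 equals the sum of eigenvalues -1, and det(A) ≈ 5.9999 matches the eigenvalue product 6.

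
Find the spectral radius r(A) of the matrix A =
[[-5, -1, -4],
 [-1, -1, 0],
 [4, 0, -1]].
r(A) = sqrt(20) ≈ 4.4721

The eigenvalues of A are the roots of its characteristic polynomial. With M = A (coefficients from the trace, the sum of principal 2x2 minors, and det A):
  p(λ) = det(λ I - M) = λ^3 + 7λ^2 + 26λ + 20.
By the rational root theorem any rational root is an integer divisor of 20. Testing λ = -1: p(-1) = -1 + 7 - 26 + 20 = 0, so λ = -1 is a root. Dividing out (λ + 1) leaves p(λ) = (λ + 1)(λ^2 + 6λ + 20). For λ^2 + 6λ + 20 the discriminant is -44. It is negative, so the roots are the complex-conjugate pair λ = -3 ± (sqrt(44)/2) i ≈ -3 ± 3.3166i. For a conjugate pair the product of the roots equals the constant term, so |λ|^2 = 20 and |λ| = sqrt(20) ≈ 4.4721.
Thus the eigenvalues (to 4 decimals) are -3 ± 3.3166i (modulus 4.4721); -1 (modulus 1). The spectral radius is the largest modulus: r(A) = sqrt(20) ≈ 4.4721. (Cross-check: r(A) ≤ ||A||_2 ≈ 7.1309; equality holds whenever A is normal, though it can also hold for some non-normal A.)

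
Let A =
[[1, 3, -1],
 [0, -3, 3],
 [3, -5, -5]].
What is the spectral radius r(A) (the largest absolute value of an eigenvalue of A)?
r(A) ≈ 6.0068

The eigenvalues of A are the roots of its characteristic polynomial. With M = A (coefficients from the trace, the sum of principal 2x2 minors, and det A):
  p(λ) = det(λ I - M) = λ^3 + 7λ^2 + 25λ - 48.
No integer candidate from the rational root theorem (±divisors of 48) is a root, so the roots are irrational. The cubic discriminant is Δ = -179427 < 0, so there is one real root and a complex-conjugate pair. p(1) = -15 and p(2) = 38 have opposite signs, so a root lies in (1, 2); Newton's method refines it to λ ≈ 1.3303. Dividing out (λ - (1.3303)) leaves approximately λ^2 + 8.3303λ + 36.0819. For λ^2 + 8.3303λ + 36.0819 the discriminant is -74.9335. It is negative, so the remaining roots are the complex-conjugate pair λ ≈ -4.1652 ± 4.3282i. Their product equals the constant term, so |λ|^2 ≈ 36.0819 and |λ| ≈ 6.0068.
Thus the eigenvalues (to 4 decimals) are 1.3303 (modulus 1.3303); -4.1652 ± 4.3282i (modulus 6.0068). The spectral radius is the largest modulus: r(A) ≈ 6.0068. (Cross-check: r(A) ≤ ||A||_2 ≈ 7.7507; equality holds whenever A is normal, though it can also hold for some non-normal A.)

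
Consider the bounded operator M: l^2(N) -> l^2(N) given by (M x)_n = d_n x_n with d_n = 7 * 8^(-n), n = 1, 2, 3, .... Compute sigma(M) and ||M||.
sigma(M) = {7 * 8^(-n) : n ≥ 1} ∪ {0}; ||M|| = 7/8

A bounded diagonal operator on l^2 with diagonal entries d_n has spectrum equal to the closure of {d_n : n ≥ 1}: every d_n is an eigenvalue (with eigenvector e_n), so {d_n} ⊂ sigma(M); the spectrum is closed, so its closure is too; and for lambda not in the closure, (M - lambda I) has bounded inverse (the diagonal entries 1/(d_n - lambda) are bounded). For our sequence d_n = 7 * 8^(-n), n = 1, 2, 3, ...:
  - {d_n} = {7 * 8^(-n) : n ≥ 1}; the only limit point is 0
  - closure = {7 * 8^(-n) : n ≥ 1} ∪ {0}
For the norm: a diagonal operator has ||M|| = sup_n |d_n|. Here d_n = 7 * 8^(-n) is positive and decreasing, so sup_n |d_n| = d_1 = 7/8. So ||M|| = 7/8.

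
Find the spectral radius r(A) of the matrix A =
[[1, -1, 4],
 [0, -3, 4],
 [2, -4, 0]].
r(A) ≈ 3.7936

The eigenvalues of A are the roots of its characteristic polynomial. With M = A (coefficients from the trace, the sum of principal 2x2 minors, and det A):
  p(λ) = det(λ I - M) = λ^3 + 2λ^2 + 5λ - 32.
No integer candidate from the rational root theorem (±divisors of 32) is a root, so the roots are irrational. The cubic discriminant is Δ = -32784 < 0, so there is one real root and a complex-conjugate pair. p(2) = -6 and p(3) = 28 have opposite signs, so a root lies in (2, 3); Newton's method refines it to λ ≈ 2.2236. Dividing out (λ - (2.2236)) leaves approximately λ^2 + 4.2236λ + 14.3913. For λ^2 + 4.2236λ + 14.3913 the discriminant is -39.7269. It is negative, so the remaining roots are the complex-conjugate pair λ ≈ -2.1118 ± 3.1515i. Their product equals the constant term, so |λ|^2 ≈ 14.3913 and |λ| ≈ 3.7936.
Thus the eigenvalues (to 4 decimals) are 2.2236 (modulus 2.2236); -2.1118 ± 3.1515i (modulus 3.7936). The spectral radius is the largest modulus: r(A) ≈ 3.7936. (Cross-check: r(A) ≤ ||A||_2 ≈ 6.8667; equality holds whenever A is normal, though it can also hold for some non-normal A.)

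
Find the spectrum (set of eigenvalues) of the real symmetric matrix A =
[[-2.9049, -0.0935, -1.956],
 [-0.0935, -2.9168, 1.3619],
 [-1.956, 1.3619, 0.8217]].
sigma(A) ≈ {-4, -3, 2}

A is real symmetric, so its spectrum consists of real eigenvalues. Expanding the characteristic polynomial of the displayed matrix gives
  det(λ I - A) = p(λ) = λ^3 + (5)λ^2 + (-2)λ + (-24).
Solving p(λ) = 0 yields eigenvalues ≈ -4, -3, 2. (A is shown rounded to 4 decimals, so these recover the underlying integer eigenvalues to within that precision.)
Verification: the trace of A = -5 equals the sum of eigenvalues -5, and det(A) ≈ 24.0007 matches the eigenvalue product 24.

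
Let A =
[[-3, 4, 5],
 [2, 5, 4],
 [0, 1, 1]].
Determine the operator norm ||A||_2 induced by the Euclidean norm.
||A||_2 ≈ 9.1419 (= sqrt(largest eigenvalue of A^T A))

||A||_2 = sigma_max(A) = sqrt(lambda_max(A^T A)). Form the symmetric matrix M = A^T A =
[[13, -2, -7],
 [-2, 42, 41],
 [-7, 41, 42]].
Its characteristic polynomial (trace, sum of principal 2x2 minors, determinant of M give the coefficients) is
  p(λ) = det(λ I - M) = λ^3 - 97λ^2 + 1122λ - 1.
No integer candidate from the rational root theorem (±divisors of 1) is a root, so the roots are irrational. The cubic discriminant is Δ = 6193276457 > 0, so there are three distinct real roots. p(0) = -1 and p(1) = 1025 have opposite signs, so a root lies in (0, 1); Newton's method refines it to λ ≈ 0.0009. p(13) = 389 and p(14) = -561 have opposite signs, so a root lies in (13, 14); Newton's method refines it to λ ≈ 13.424. p(83) = -3321 and p(84) = 2519 have opposite signs, so a root lies in (83, 84); Newton's method refines it to λ ≈ 83.5751. Check (Vieta): the three roots sum to 97, matching tr M = 97.
So the eigenvalues of A^T A are ≈ 0.0009, 13.424, 83.5751 (all ≥ 0, as they must be for A^T A). The largest is λ_max ≈ 83.5751, hence ||A||_2 = sqrt(λ_max) ≈ 9.1419.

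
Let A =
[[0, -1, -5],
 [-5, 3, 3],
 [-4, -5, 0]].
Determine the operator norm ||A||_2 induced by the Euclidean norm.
||A||_2 ≈ 7.3891 (= sqrt(largest eigenvalue of A^T A))

||A||_2 = sigma_max(A) = sqrt(lambda_max(A^T A)). Form the symmetric matrix M = A^T A =
[[41, 5, -15],
 [5, 35, 14],
 [-15, 14, 34]].
Its characteristic polynomial (trace, sum of principal 2x2 minors, determinant of M give the coefficients) is
  p(λ) = det(λ I - M) = λ^3 - 110λ^2 + 3573λ - 29929.
No integer candidate from the rational root theorem (±divisors of 29929) is a root, so the roots are irrational. The cubic discriminant is Δ = 223002385 > 0, so there are three distinct real roots. p(12) = -1165 and p(13) = 127 have opposite signs, so a root lies in (12, 13); Newton's method refines it to λ ≈ 12.8965. p(42) = 185 and p(43) = -173 have opposite signs, so a root lies in (42, 43); Newton's method refines it to λ ≈ 42.5045. p(54) = -283 and p(55) = 211 have opposite signs, so a root lies in (54, 55); Newton's method refines it to λ ≈ 54.5989. Check (Vieta): the three roots sum to 110, matching tr M = 110.
So the eigenvalues of A^T A are ≈ 12.8965, 42.5045, 54.5989 (all ≥ 0, as they must be for A^T A). The largest is λ_max ≈ 54.5989, hence ||A||_2 = sqrt(λ_max) ≈ 7.3891.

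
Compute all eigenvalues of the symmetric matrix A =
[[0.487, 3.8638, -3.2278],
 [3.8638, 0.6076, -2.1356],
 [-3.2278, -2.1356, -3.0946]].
sigma(A) ≈ {-5, -3, 6}

A is real symmetric, so its spectrum consists of real eigenvalues. Expanding the characteristic polynomial of the displayed matrix gives
  det(λ I - A) = p(λ) = λ^3 + (2)λ^2 + (-33)λ + (-90).
Solving p(λ) = 0 yields eigenvalues ≈ -5, -3, 6. (A is shown rounded to 4 decimals, so these recover the underlying integer eigenvalues to within that precision.)
Verification: the trace of A = -2 equals the sum of eigenvalues -2, and det(A) ≈ 90.0005 matches the eigenvalue product 90.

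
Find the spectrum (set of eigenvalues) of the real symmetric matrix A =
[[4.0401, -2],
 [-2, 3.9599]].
sigma(A) ≈ {2, 6}

A is real symmetric, so its spectrum consists of real eigenvalues. Expanding the characteristic polynomial of the displayed matrix gives
  det(λ I - A) = p(λ) = λ^2 + (-8)λ + (12).
Solving p(λ) = 0 yields eigenvalues ≈ 2, 6. (A is shown rounded to 4 decimals, so these recover the underlying integer eigenvalues to within that precision.)
Verification: the trace of A = 8 equals the sum of eigenvalues 8, and det(A) ≈ 12.0000 matches the eigenvalue product 12.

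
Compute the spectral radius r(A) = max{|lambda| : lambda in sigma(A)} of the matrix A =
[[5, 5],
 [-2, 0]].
r(A) = sqrt(10) ≈ 3.1623

The eigenvalues of A are the roots of its characteristic polynomial. With M = A (coefficients from the trace and determinant):
  p(λ) = det(λ I - M) = λ^2 - 5λ + 10.
For λ^2 - 5λ + 10 the discriminant is -15. It is negative, so the roots are the complex-conjugate pair λ = 5/2 ± (sqrt(15)/2) i ≈ 2.5 ± 1.9365i. For a conjugate pair the product of the roots equals the constant term, so |λ|^2 = 10 and |λ| = sqrt(10) ≈ 3.1623.
Thus the eigenvalues (to 4 decimals) are 2.5 ± 1.9365i (modulus 3.1623). The spectral radius is the largest modulus: r(A) = sqrt(10) ≈ 3.1623. (Cross-check: r(A) ≤ ||A||_2 ≈ 7.2166; equality holds whenever A is normal, though it can also hold for some non-normal A.)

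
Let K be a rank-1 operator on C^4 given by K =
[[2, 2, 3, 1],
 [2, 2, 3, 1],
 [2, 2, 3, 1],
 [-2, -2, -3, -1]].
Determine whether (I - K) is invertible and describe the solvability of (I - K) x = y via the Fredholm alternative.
(I - K) is invertible (det(I - K) = -5 ≠ 0), so for every y in C^4 the equation (I - K) x = y has a unique solution.

K has rank 1, so it is an outer product K = u v^T: every row of K is a multiple of one row vector. Reading off the entries, u = (1, 1, 1, -1) and v = (2, 2, 3, 1) (row i of K equals u_i·v^T). A rank-one matrix u v^T satisfies K u = u (v·u) and kills the (3)-dimensional subspace v^⊥, so its characteristic polynomial is lambda^3 (lambda - v·u) with v·u = tr K = 6. Hence the eigenvalues of I - K are 1 (multiplicity 3) and 1 - (6) = -5, so det(I - K) = -5. (Direct check: I - K =
[[-1, -2, -3, -1],
 [-2, -1, -3, -1],
 [-2, -2, -2, -1],
 [2, 2, 3, 2]]
has determinant -5.) The finite-dimensional Fredholm alternative says: either (I - K) is invertible, or ker(I - K) ≠ {0} and then range(I - K) = ker((I - K)^*)^⊥, with dim ker(I - K) = dim ker((I - K)^*). Since det(I - K) ≠ 0, 1 is not an eigenvalue of K and ker(I - K) = {0}, so we are in the first case: for every y there is a unique x = (I - K)^(-1) y. Explicitly, by the Sherman–Morrison formula, (I - u v^T)^(-1) = I + u v^T/(1 - v·u), i.e. (I - K)^(-1) = I + K/(-5).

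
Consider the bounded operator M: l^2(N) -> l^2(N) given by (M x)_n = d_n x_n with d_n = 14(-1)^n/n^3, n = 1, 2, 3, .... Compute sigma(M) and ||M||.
sigma(M) = {14(-1)^n/n^3 : n ≥ 1} ∪ {0}; ||M|| = 14

A bounded diagonal operator on l^2 with diagonal entries d_n has spectrum equal to the closure of {d_n : n ≥ 1}: every d_n is an eigenvalue (with eigenvector e_n), so {d_n} ⊂ sigma(M); the spectrum is closed, so its closure is too; and for lambda not in the closure, (M - lambda I) has bounded inverse (the diagonal entries 1/(d_n - lambda) are bounded). For our sequence d_n = 14(-1)^n/n^3, n = 1, 2, 3, ...:
  - {d_n} = {14(-1)^n/n^3 : n ≥ 1}; the only limit point is 0
  - closure = {14(-1)^n/n^3 : n ≥ 1} ∪ {0}
For the norm: a diagonal operator has ||M|| = sup_n |d_n|. Here |d_n| = 14/n^3 is decreasing, so sup_n |d_n| = |d_1| = 14. So ||M|| = 14.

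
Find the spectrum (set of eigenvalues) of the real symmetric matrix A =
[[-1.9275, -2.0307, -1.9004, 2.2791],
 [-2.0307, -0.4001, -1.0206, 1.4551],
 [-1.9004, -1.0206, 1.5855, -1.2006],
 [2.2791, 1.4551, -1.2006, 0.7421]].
sigma(A) ≈ {-5, 0, 1, 4}

A is real symmetric, so its spectrum consists of real eigenvalues. Expanding the characteristic polynomial of the displayed matrix gives
  det(λ I - A) = p(λ) = λ^4 + (0)λ^3 + (-21)λ^2 + (20)λ + (0).
Solving p(λ) = 0 yields eigenvalues ≈ -5, 0, 1, 4. (A is shown rounded to 4 decimals, so these recover the underlying integer eigenvalues to within that precision.)
Verification: the trace of A = 0 equals the sum of eigenvalues 0, and det(A) ≈ -0.0005 matches the eigenvalue product 0.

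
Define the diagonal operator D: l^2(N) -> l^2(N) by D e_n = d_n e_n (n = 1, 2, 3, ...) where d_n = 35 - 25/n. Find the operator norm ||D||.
||D|| = 35

For a diagonal operator on l^2 with entries d_n, ||D|| = sup_n |d_n|. Here d_1 = 10, d_2 = 45/2, ..., and d_n = 35 - 25/n increases monotonically toward 35. All terms lie in [10, 35), so |d_n| = d_n and the supremum is the limit 35, which is not attained by any individual d_n. Hence ||D|| = 35.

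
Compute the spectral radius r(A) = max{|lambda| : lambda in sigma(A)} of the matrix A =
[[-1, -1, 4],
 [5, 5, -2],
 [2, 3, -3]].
r(A) ≈ 4.7475

The eigenvalues of A are the roots of its characteristic polynomial. With M = A (coefficients from the trace, the sum of principal 2x2 minors, and det A):
  p(λ) = det(λ I - M) = λ^3 - λ^2 - 14λ - 18.
No integer candidate from the rational root theorem (±divisors of 18) is a root, so the roots are irrational. The cubic discriminant is Δ = -2184 < 0, so there is one real root and a complex-conjugate pair. p(4) = -26 and p(5) = 12 have opposite signs, so a root lies in (4, 5); Newton's method refines it to λ ≈ 4.7475. Dividing out (λ - (4.7475)) leaves approximately λ^2 + 3.7475λ + 3.7915. For λ^2 + 3.7475λ + 3.7915 the discriminant is -1.1219. It is negative, so the remaining roots are the complex-conjugate pair λ ≈ -1.8738 ± 0.5296i. Their product equals the constant term, so |λ|^2 ≈ 3.7915 and |λ| ≈ 1.9472.
Thus the eigenvalues (to 4 decimals) are 4.7475 (modulus 4.7475); -1.8738 ± 0.5296i (modulus 1.9472). The spectral radius is the largest modulus: r(A) ≈ 4.7475. (Cross-check: r(A) ≤ ||A||_2 ≈ 9.0601; equality holds whenever A is normal, though it can also hold for some non-normal A.)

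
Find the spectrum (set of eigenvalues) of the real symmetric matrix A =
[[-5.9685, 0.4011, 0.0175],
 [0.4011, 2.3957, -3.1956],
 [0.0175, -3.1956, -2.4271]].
sigma(A) ≈ {-6, -4, 4}

A is real symmetric, so its spectrum consists of real eigenvalues. Expanding the characteristic polynomial of the displayed matrix gives
  det(λ I - A) = p(λ) = λ^3 + (6)λ^2 + (-16)λ + (-95.9988).
Solving p(λ) = 0 yields eigenvalues ≈ -6, -4, 4. (A is shown rounded to 4 decimals, so these recover the underlying integer eigenvalues to within that precision.)
Verification: the trace of A = -6 equals the sum of eigenvalues -6, and det(A) ≈ 95.9988 matches the eigenvalue product 96.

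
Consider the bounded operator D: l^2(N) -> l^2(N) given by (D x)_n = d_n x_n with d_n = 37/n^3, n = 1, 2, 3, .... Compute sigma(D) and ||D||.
sigma(D) = {37/n^3 : n ≥ 1} ∪ {0}; ||D|| = 37

A bounded diagonal operator on l^2 with diagonal entries d_n has spectrum equal to the closure of {d_n : n ≥ 1}: every d_n is an eigenvalue (with eigenvector e_n), so {d_n} ⊂ sigma(D); the spectrum is closed, so its closure is too; and for lambda not in the closure, (D - lambda I) has bounded inverse (the diagonal entries 1/(d_n - lambda) are bounded). For our sequence d_n = 37/n^3, n = 1, 2, 3, ...:
  - {d_n} = {37/n^3 : n ≥ 1}; the only limit point is 0
  - closure = {37/n^3 : n ≥ 1} ∪ {0}
For the norm: a diagonal operator has ||D|| = sup_n |d_n|. Here d_n = 37/n^3 is positive and decreasing, so sup_n |d_n| = d_1 = 37. So ||D|| = 37.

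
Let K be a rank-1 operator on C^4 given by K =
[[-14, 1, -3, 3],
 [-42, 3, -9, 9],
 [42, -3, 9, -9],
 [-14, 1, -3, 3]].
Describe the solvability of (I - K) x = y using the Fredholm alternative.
(I - K) is singular (det(I - K) = 0, i.e. 1 ∈ sigma(K)). (I - K) x = y is solvable iff y ⊥ ker((I - K)^*) = span{(-14, 1, -3, 3)}, i.e. iff -14y_1 + y_2 - 3y_3 + 3y_4 = 0. When solvable, the solutions are x = y + c·(1, 3, -3, 1), c arbitrary (ker(I - K) = span{(1, 3, -3, 1)}, dimension 1).

K has rank 1, so it is an outer product K = u v^T: every row of K is a multiple of one row vector. Reading off the entries, u = (1, 3, -3, 1) and v = (-14, 1, -3, 3) (row i of K equals u_i·v^T). A rank-one matrix u v^T satisfies K u = u (v·u) and kills the (3)-dimensional subspace v^⊥, so its characteristic polynomial is lambda^3 (lambda - v·u) with v·u = tr K = 1. Hence the eigenvalues of I - K are 1 (multiplicity 3) and 1 - (1) = 0, so det(I - K) = 0. (Direct check: I - K =
[[15, -1, 3, -3],
 [42, -2, 9, -9],
 [-42, 3, -8, 9],
 [14, -1, 3, -2]]
has determinant 0.) So 1 is an eigenvalue of K and (I - K) is not invertible. The finite-dimensional Fredholm alternative says: either (I - K) is invertible, or ker(I - K) ≠ {0} and then range(I - K) = ker((I - K)^*)^⊥, with dim ker(I - K) = dim ker((I - K)^*). We are in the second case, so we need both kernels. Kernel of I - K: (I - K) u = u - u (v·u) = u - u = 0, so ker(I - K) = span{u} = span{(1, 3, -3, 1)} (it is exactly 1-dimensional because rank(I - K) = 3). Kernel of the adjoint: K is real, so (I - K)^* = I - K^T = I - v u^T, and (I - v u^T) v = v - v (u·v) = 0; hence ker((I - K)^*) = span{v} = span{(-14, 1, -3, 3)}. Therefore (I - K) x = y is solvable iff <y, v> = 0, i.e. iff -14y_1 + y_2 - 3y_3 + 3y_4 = 0. When this holds, K y = u (v·y) = 0, so (I - K) y = y and x = y is a particular solution; the full solution set is the line x = y + c·u = y + c·(1, 3, -3, 1), c ∈ C.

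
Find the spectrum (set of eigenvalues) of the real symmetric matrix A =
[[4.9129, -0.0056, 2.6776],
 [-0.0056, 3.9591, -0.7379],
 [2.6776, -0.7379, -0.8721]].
sigma(A) ≈ {-2, 4, 6}

A is real symmetric, so its spectrum consists of real eigenvalues. Expanding the characteristic polynomial of the displayed matrix gives
  det(λ I - A) = p(λ) = λ^3 + (-8)λ^2 + (4)λ + (48).
Solving p(λ) = 0 yields eigenvalues ≈ -2, 4, 6. (A is shown rounded to 4 decimals, so these recover the underlying integer eigenvalues to within that precision.)
Verification: the trace of A = 8 equals the sum of eigenvalues 8, and det(A) ≈ -48.0008 matches the eigenvalue product -48.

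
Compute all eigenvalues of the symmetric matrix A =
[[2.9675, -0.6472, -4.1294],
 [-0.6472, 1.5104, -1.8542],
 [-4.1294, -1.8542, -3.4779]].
sigma(A) ≈ {-6, 2, 5}

A is real symmetric, so its spectrum consists of real eigenvalues. Expanding the characteristic polynomial of the displayed matrix gives
  det(λ I - A) = p(λ) = λ^3 + (-1)λ^2 + (-32)λ + (60).
Solving p(λ) = 0 yields eigenvalues ≈ -6, 2, 5. (A is shown rounded to 4 decimals, so these recover the underlying integer eigenvalues to within that precision.)
Verification: the trace of A = 1 equals the sum of eigenvalues 1, and det(A) ≈ -60.0001 matches the eigenvalue product -60.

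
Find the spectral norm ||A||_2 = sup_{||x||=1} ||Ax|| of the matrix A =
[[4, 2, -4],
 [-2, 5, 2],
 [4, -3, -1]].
||A||_2 ≈ 7.8836 (= sqrt(largest eigenvalue of A^T A))

||A||_2 = sigma_max(A) = sqrt(lambda_max(A^T A)). Form the symmetric matrix M = A^T A =
[[36, -14, -24],
 [-14, 38, 5],
 [-24, 5, 21]].
Its characteristic polynomial (trace, sum of principal 2x2 minors, determinant of M give the coefficients) is
  p(λ) = det(λ I - M) = λ^3 - 95λ^2 + 2125λ - 5184.
No integer candidate from the rational root theorem (±divisors of 5184) is a root, so the roots are irrational. The cubic discriminant is Δ = 2703941013 > 0, so there are three distinct real roots. p(2) = -1306 and p(3) = 363 have opposite signs, so a root lies in (2, 3); Newton's method refines it to λ ≈ 2.7733. p(30) = 66 and p(31) = -813 have opposite signs, so a root lies in (30, 31); Newton's method refines it to λ ≈ 30.0754. p(62) = -286 and p(63) = 1683 have opposite signs, so a root lies in (62, 63); Newton's method refines it to λ ≈ 62.1513. Check (Vieta): the three roots sum to 95, matching tr M = 95.
So the eigenvalues of A^T A are ≈ 2.7733, 30.0754, 62.1513 (all ≥ 0, as they must be for A^T A). The largest is λ_max ≈ 62.1513, hence ||A||_2 = sqrt(λ_max) ≈ 7.8836.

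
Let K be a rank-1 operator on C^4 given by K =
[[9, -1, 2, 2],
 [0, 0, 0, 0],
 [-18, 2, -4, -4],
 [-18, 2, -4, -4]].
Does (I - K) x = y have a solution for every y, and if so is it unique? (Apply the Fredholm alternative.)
(I - K) is singular (det(I - K) = 0, i.e. 1 ∈ sigma(K)). (I - K) x = y is solvable iff y ⊥ ker((I - K)^*) = span{(9, -1, 2, 2)}, i.e. iff 9y_1 - y_2 + 2y_3 + 2y_4 = 0. When solvable, the solutions are x = y + c·(1, 0, -2, -2), c arbitrary (ker(I - K) = span{(1, 0, -2, -2)}, dimension 1).

K has rank 1, so it is an outer product K = u v^T: every row of K is a multiple of one row vector. Reading off the entries, u = (1, 0, -2, -2) and v = (9, -1, 2, 2) (row i of K equals u_i·v^T). A rank-one matrix u v^T satisfies K u = u (v·u) and kills the (3)-dimensional subspace v^⊥, so its characteristic polynomial is lambda^3 (lambda - v·u) with v·u = tr K = 1. Hence the eigenvalues of I - K are 1 (multiplicity 3) and 1 - (1) = 0, so det(I - K) = 0. (Direct check: I - K =
[[-8, 1, -2, -2],
 [0, 1, 0, 0],
 [18, -2, 5, 4],
 [18, -2, 4, 5]]
has determinant 0.) So 1 is an eigenvalue of K and (I - K) is not invertible. The finite-dimensional Fredholm alternative says: either (I - K) is invertible, or ker(I - K) ≠ {0} and then range(I - K) = ker((I - K)^*)^⊥, with dim ker(I - K) = dim ker((I - K)^*). We are in the second case, so we need both kernels. Kernel of I - K: (I - K) u = u - u (v·u) = u - u = 0, so ker(I - K) = span{u} = span{(1, 0, -2, -2)} (it is exactly 1-dimensional because rank(I - K) = 3). Kernel of the adjoint: K is real, so (I - K)^* = I - K^T = I - v u^T, and (I - v u^T) v = v - v (u·v) = 0; hence ker((I - K)^*) = span{v} = span{(9, -1, 2, 2)}. Therefore (I - K) x = y is solvable iff <y, v> = 0, i.e. iff 9y_1 - y_2 + 2y_3 + 2y_4 = 0. When this holds, K y = u (v·y) = 0, so (I - K) y = y and x = y is a particular solution; the full solution set is the line x = y + c·u = y + c·(1, 0, -2, -2), c ∈ C.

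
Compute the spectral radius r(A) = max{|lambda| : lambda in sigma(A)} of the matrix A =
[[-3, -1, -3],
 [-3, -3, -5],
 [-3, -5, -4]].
r(A) ≈ 10.2191

The eigenvalues of A are the roots of its characteristic polynomial. With M = A (coefficients from the trace, the sum of principal 2x2 minors, and det A):
  p(λ) = det(λ I - M) = λ^3 + 10λ^2 - 4λ - 18.
No integer candidate from the rational root theorem (±divisors of 18) is a root, so the roots are irrational. The cubic discriminant is Δ = 78068 > 0, so there are three distinct real roots. p(-11) = -95 and p(-10) = 22 have opposite signs, so a root lies in (-11, -10); Newton's method refines it to λ ≈ -10.2191. p(-2) = 22 and p(-1) = -5 have opposite signs, so a root lies in (-2, -1); Newton's method refines it to λ ≈ -1.2222. p(1) = -11 and p(2) = 22 have opposite signs, so a root lies in (1, 2); Newton's method refines it to λ ≈ 1.4412. Check (Vieta): the three roots sum to -10, matching tr M = -10.
Thus the eigenvalues (to 4 decimals) are -10.2191 (modulus 10.2191); -1.2222 (modulus 1.2222); 1.4412 (modulus 1.4412). The spectral radius is the largest modulus: r(A) ≈ 10.2191. (Cross-check: r(A) ≤ ||A||_2 ≈ 10.326; equality holds whenever A is normal, though it can also hold for some non-normal A.)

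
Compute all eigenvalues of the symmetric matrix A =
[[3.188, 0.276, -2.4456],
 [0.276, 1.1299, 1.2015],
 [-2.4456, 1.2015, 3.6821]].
sigma(A) ≈ {0, 2, 6}

A is real symmetric, so its spectrum consists of real eigenvalues. Expanding the characteristic polynomial of the displayed matrix gives
  det(λ I - A) = p(λ) = λ^3 + (-8)λ^2 + (12)λ + (0).
Solving p(λ) = 0 yields eigenvalues ≈ 0, 2, 6. (A is shown rounded to 4 decimals, so these recover the underlying integer eigenvalues to within that precision.)
Verification: the trace of A = 8 equals the sum of eigenvalues 8, and det(A) ≈ 0.0008 matches the eigenvalue product 0.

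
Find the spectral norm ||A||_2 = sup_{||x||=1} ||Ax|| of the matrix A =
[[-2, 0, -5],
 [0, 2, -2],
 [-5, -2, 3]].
||A||_2 ≈ 6.7163 (= sqrt(largest eigenvalue of A^T A))

||A||_2 = sigma_max(A) = sqrt(lambda_max(A^T A)). Form the symmetric matrix M = A^T A =
[[29, 10, -5],
 [10, 8, -10],
 [-5, -10, 38]].
Its characteristic polynomial (trace, sum of principal 2x2 minors, determinant of M give the coefficients) is
  p(λ) = det(λ I - M) = λ^3 - 75λ^2 + 1413λ - 2916.
No integer candidate from the rational root theorem (±divisors of 2916) is a root, so the roots are irrational. The cubic discriminant is Δ = 358175925 > 0, so there are three distinct real roots. p(2) = -382 and p(3) = 675 have opposite signs, so a root lies in (2, 3); Newton's method refines it to λ ≈ 2.3469. p(27) = 243 and p(28) = -200 have opposite signs, so a root lies in (27, 28); Newton's method refines it to λ ≈ 27.5443. p(45) = -81 and p(46) = 718 have opposite signs, so a root lies in (45, 46); Newton's method refines it to λ ≈ 45.1088. Check (Vieta): the three roots sum to 75, matching tr M = 75.
So the eigenvalues of A^T A are ≈ 2.3469, 27.5443, 45.1088 (all ≥ 0, as they must be for A^T A). The largest is λ_max ≈ 45.1088, hence ||A||_2 = sqrt(λ_max) ≈ 6.7163.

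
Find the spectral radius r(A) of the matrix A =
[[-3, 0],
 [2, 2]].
r(A) = 3

The eigenvalues of A are the roots of its characteristic polynomial. With M = A (coefficients from the trace and determinant):
  p(λ) = det(λ I - M) = λ^2 + λ - 6.
For λ^2 + λ - 6 the discriminant is 25. It is a perfect square (5^2), so the roots are rational: λ = (-1 ± 5)/2 = 2, -3.
Thus the eigenvalues (to 4 decimals) are 2 (modulus 2); -3 (modulus 3). The spectral radius is the largest modulus: r(A) = 3. (Cross-check: r(A) ≤ ||A||_2 ≈ 3.8106; equality holds whenever A is normal, though it can also hold for some non-normal A.)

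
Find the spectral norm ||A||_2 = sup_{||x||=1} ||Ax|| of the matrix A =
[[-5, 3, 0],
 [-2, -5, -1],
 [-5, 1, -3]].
||A||_2 ≈ 7.9158 (= sqrt(largest eigenvalue of A^T A))

||A||_2 = sigma_max(A) = sqrt(lambda_max(A^T A)). Form the symmetric matrix M = A^T A =
[[54, -10, 17],
 [-10, 35, 2],
 [17, 2, 10]].
Its characteristic polynomial (trace, sum of principal 2x2 minors, determinant of M give the coefficients) is
  p(λ) = det(λ I - M) = λ^3 - 99λ^2 + 2387λ - 6889.
No integer candidate from the rational root theorem (±divisors of 6889) is a root, so the roots are irrational. The cubic discriminant is Δ = 2725886272 > 0, so there are three distinct real roots. p(3) = -592 and p(4) = 1139 have opposite signs, so a root lies in (3, 4); Newton's method refines it to λ ≈ 3.3307. p(33) = 8 and p(34) = -871 have opposite signs, so a root lies in (33, 34); Newton's method refines it to λ ≈ 33.0091. p(62) = -1123 and p(63) = 608 have opposite signs, so a root lies in (62, 63); Newton's method refines it to λ ≈ 62.6602. Check (Vieta): the three roots sum to 99, matching tr M = 99.
So the eigenvalues of A^T A are ≈ 3.3307, 33.0091, 62.6602 (all ≥ 0, as they must be for A^T A). The largest is λ_max ≈ 62.6602, hence ||A||_2 = sqrt(λ_max) ≈ 7.9158.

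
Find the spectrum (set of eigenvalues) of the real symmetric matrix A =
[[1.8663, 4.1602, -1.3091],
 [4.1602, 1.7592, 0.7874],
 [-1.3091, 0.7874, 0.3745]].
sigma(A) ≈ {-3, 1, 6}

A is real symmetric, so its spectrum consists of real eigenvalues. Expanding the characteristic polynomial of the displayed matrix gives
  det(λ I - A) = p(λ) = λ^3 + (-4)λ^2 + (-15)λ + (18).
Solving p(λ) = 0 yields eigenvalues ≈ -3, 1, 6. (A is shown rounded to 4 decimals, so these recover the underlying integer eigenvalues to within that precision.)
Verification: the trace of A = 4 equals the sum of eigenvalues 4, and det(A) ≈ -18.0005 matches the eigenvalue product -18.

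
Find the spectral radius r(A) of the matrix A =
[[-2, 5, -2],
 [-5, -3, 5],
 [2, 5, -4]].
r(A) ≈ 5.8214

The eigenvalues of A are the roots of its characteristic polynomial. With M = A (coefficients from the trace, the sum of principal 2x2 minors, and det A):
  p(λ) = det(λ I - M) = λ^3 + 9λ^2 + 30λ - 14.
No integer candidate from the rational root theorem (±divisors of 14) is a root, so the roots are irrational. The cubic discriminant is Δ = -67608 < 0, so there is one real root and a complex-conjugate pair. p(0) = -14 and p(1) = 26 have opposite signs, so a root lies in (0, 1); Newton's method refines it to λ ≈ 0.4131. Dividing out (λ - (0.4131)) leaves approximately λ^2 + 9.4131λ + 33.8887. For λ^2 + 9.4131λ + 33.8887 the discriminant is -46.9481. It is negative, so the remaining roots are the complex-conjugate pair λ ≈ -4.7066 ± 3.4259i. Their product equals the constant term, so |λ|^2 ≈ 33.8887 and |λ| ≈ 5.8214.
Thus the eigenvalues (to 4 decimals) are 0.4131 (modulus 0.4131); -4.7066 ± 3.4259i (modulus 5.8214). The spectral radius is the largest modulus: r(A) ≈ 5.8214. (Cross-check: r(A) ≤ ||A||_2 ≈ 10.4741; equality holds whenever A is normal, though it can also hold for some non-normal A.)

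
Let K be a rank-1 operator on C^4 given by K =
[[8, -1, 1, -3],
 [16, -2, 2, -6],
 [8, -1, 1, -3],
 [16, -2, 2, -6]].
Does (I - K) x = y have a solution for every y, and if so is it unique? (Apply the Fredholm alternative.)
(I - K) is singular (det(I - K) = 0, i.e. 1 ∈ sigma(K)). (I - K) x = y is solvable iff y ⊥ ker((I - K)^*) = span{(8, -1, 1, -3)}, i.e. iff 8y_1 - y_2 + y_3 - 3y_4 = 0. When solvable, the solutions are x = y + c·(1, 2, 1, 2), c arbitrary (ker(I - K) = span{(1, 2, 1, 2)}, dimension 1).

K has rank 1, so it is an outer product K = u v^T: every row of K is a multiple of one row vector. Reading off the entries, u = (1, 2, 1, 2) and v = (8, -1, 1, -3) (row i of K equals u_i·v^T). A rank-one matrix u v^T satisfies K u = u (v·u) and kills the (3)-dimensional subspace v^⊥, so its characteristic polynomial is lambda^3 (lambda - v·u) with v·u = tr K = 1. Hence the eigenvalues of I - K are 1 (multiplicity 3) and 1 - (1) = 0, so det(I - K) = 0. (Direct check: I - K =
[[-7, 1, -1, 3],
 [-16, 3, -2, 6],
 [-8, 1, 0, 3],
 [-16, 2, -2, 7]]
has determinant 0.) So 1 is an eigenvalue of K and (I - K) is not invertible. The finite-dimensional Fredholm alternative says: either (I - K) is invertible, or ker(I - K) ≠ {0} and then range(I - K) = ker((I - K)^*)^⊥, with dim ker(I - K) = dim ker((I - K)^*). We are in the second case, so we need both kernels. Kernel of I - K: (I - K) u = u - u (v·u) = u - u = 0, so ker(I - K) = span{u} = span{(1, 2, 1, 2)} (it is exactly 1-dimensional because rank(I - K) = 3). Kernel of the adjoint: K is real, so (I - K)^* = I - K^T = I - v u^T, and (I - v u^T) v = v - v (u·v) = 0; hence ker((I - K)^*) = span{v} = span{(8, -1, 1, -3)}. Therefore (I - K) x = y is solvable iff <y, v> = 0, i.e. iff 8y_1 - y_2 + y_3 - 3y_4 = 0. When this holds, K y = u (v·y) = 0, so (I - K) y = y and x = y is a particular solution; the full solution set is the line x = y + c·u = y + c·(1, 2, 1, 2), c ∈ C.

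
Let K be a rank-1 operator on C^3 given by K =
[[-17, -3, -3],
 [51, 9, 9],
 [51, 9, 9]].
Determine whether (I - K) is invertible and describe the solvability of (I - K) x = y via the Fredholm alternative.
(I - K) is singular (det(I - K) = 0, i.e. 1 ∈ sigma(K)). (I - K) x = y is solvable iff y ⊥ ker((I - K)^*) = span{(-17, -3, -3)}, i.e. iff -17y_1 - 3y_2 - 3y_3 = 0. When solvable, the solutions are x = y + c·(1, -3, -3), c arbitrary (ker(I - K) = span{(1, -3, -3)}, dimension 1).

K has rank 1, so it is an outer product K = u v^T: every row of K is a multiple of one row vector. Reading off the entries, u = (1, -3, -3) and v = (-17, -3, -3) (row i of K equals u_i·v^T). A rank-one matrix u v^T satisfies K u = u (v·u) and kills the (2)-dimensional subspace v^⊥, so its characteristic polynomial is lambda^2 (lambda - v·u) with v·u = tr K = 1. Hence the eigenvalues of I - K are 1 (multiplicity 2) and 1 - (1) = 0, so det(I - K) = 0. (Direct check: I - K =
[[18, 3, 3],
 [-51, -8, -9],
 [-51, -9, -8]]
has determinant 0.) So 1 is an eigenvalue of K and (I - K) is not invertible. The finite-dimensional Fredholm alternative says: either (I - K) is invertible, or ker(I - K) ≠ {0} and then range(I - K) = ker((I - K)^*)^⊥, with dim ker(I - K) = dim ker((I - K)^*). We are in the second case, so we need both kernels. Kernel of I - K: (I - K) u = u - u (v·u) = u - u = 0, so ker(I - K) = span{u} = span{(1, -3, -3)} (it is exactly 1-dimensional because rank(I - K) = 2). Kernel of the adjoint: K is real, so (I - K)^* = I - K^T = I - v u^T, and (I - v u^T) v = v - v (u·v) = 0; hence ker((I - K)^*) = span{v} = span{(-17, -3, -3)}. Therefore (I - K) x = y is solvable iff <y, v> = 0, i.e. iff -17y_1 - 3y_2 - 3y_3 = 0. When this holds, K y = u (v·y) = 0, so (I - K) y = y and x = y is a particular solution; the full solution set is the line x = y + c·u = y + c·(1, -3, -3), c ∈ C.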